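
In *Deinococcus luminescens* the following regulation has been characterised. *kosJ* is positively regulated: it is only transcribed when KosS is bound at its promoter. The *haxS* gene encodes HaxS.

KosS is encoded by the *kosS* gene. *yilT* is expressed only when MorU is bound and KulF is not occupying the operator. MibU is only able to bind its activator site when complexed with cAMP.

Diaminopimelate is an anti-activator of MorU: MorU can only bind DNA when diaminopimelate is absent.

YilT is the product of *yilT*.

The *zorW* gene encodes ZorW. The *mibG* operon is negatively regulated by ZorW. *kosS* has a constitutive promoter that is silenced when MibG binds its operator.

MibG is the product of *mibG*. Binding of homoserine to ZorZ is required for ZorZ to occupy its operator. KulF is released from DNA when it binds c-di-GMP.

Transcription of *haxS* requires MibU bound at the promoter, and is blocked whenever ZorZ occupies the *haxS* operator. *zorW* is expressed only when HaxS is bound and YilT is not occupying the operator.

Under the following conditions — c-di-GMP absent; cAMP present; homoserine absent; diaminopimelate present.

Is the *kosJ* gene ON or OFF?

cAMP is present, so MibU is active.
Homoserine is absent, so ZorZ is inactive.
No repressor is bound and MibU is active, so *haxS* is transcribed.
So HaxS is produced and active.
c-di-GMP is absent, so KulF is active.
Diaminopimelate is present, so MorU is inactive.
With repressor KulF bound, *yilT* is not transcribed.
So YilT is not produced.
No repressor is bound and HaxS is active, so *zorW* is transcribed.
So ZorW is produced and active.
With repressor ZorW bound, *mibG* is not transcribed.
So MibG is not produced.
With no repressor bound, *kosS* is transcribed.
So KosS is produced and active.
No repressor is bound and KosS is active, so *kosJ* is transcribed.

ON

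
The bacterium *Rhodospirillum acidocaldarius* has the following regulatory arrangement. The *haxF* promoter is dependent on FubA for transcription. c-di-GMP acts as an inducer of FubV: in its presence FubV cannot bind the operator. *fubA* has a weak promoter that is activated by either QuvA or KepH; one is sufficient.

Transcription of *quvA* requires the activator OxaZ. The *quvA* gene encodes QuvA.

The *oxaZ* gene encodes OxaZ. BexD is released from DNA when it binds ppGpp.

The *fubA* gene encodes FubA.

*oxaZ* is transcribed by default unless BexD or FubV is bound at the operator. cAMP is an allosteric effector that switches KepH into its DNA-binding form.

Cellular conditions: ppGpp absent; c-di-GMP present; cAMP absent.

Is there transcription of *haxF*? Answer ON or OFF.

ppGpp is absent, so BexD is active.
c-di-GMP is present, so FubV is inactive.
With repressor BexD bound, *oxaZ* is not transcribed.
So OxaZ is not produced.
Required activator OxaZ is absent, so *quvA* is not transcribed.
So QuvA is not produced.
cAMP is absent, so KepH is inactive.
No activator is available at the *fubA* promoter, so *fubA* is not transcribed.
So FubA is not produced.
Required activator FubA is absent, so *haxF* is not transcribed.

OFF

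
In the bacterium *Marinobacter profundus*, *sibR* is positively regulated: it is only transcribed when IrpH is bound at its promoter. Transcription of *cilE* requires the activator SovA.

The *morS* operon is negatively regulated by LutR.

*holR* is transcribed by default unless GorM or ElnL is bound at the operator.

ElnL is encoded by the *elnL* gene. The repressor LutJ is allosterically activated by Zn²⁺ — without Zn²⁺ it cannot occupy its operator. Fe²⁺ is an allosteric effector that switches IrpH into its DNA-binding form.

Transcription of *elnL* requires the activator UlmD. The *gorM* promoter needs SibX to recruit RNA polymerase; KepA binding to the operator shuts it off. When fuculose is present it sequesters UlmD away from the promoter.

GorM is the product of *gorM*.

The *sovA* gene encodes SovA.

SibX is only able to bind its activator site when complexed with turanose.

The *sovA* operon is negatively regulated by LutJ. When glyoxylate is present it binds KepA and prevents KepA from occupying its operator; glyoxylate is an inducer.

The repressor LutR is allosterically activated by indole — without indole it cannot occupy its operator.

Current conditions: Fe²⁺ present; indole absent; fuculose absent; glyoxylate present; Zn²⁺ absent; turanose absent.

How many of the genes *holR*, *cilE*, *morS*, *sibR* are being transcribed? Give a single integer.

3

Turanose is absent, so SibX is inactive.
Glyoxylate is present, so KepA is inactive.
Required activator SibX is absent, so *gorM* is not transcribed.
So GorM is not produced.
Fuculose is absent, so UlmD is active.
No repressor is bound and UlmD is active, so *elnL* is transcribed.
So ElnL is produced and active.
With repressor ElnL bound, *holR* is not transcribed.
→ *holR* is OFF.
Zn²⁺ is absent, so LutJ is inactive.
With no repressor bound, *sovA* is transcribed.
So SovA is produced and active.
No repressor is bound and SovA is active, so *cilE* is transcribed.
→ *cilE* is ON.
Indole is absent, so LutR is inactive.
With no repressor bound, *morS* is transcribed.
→ *morS* is ON.
Fe²⁺ is present, so IrpH is active.
No repressor is bound and IrpH is active, so *sibR* is transcribed.
→ *sibR* is ON.
3 of the 4 genes are transcribed.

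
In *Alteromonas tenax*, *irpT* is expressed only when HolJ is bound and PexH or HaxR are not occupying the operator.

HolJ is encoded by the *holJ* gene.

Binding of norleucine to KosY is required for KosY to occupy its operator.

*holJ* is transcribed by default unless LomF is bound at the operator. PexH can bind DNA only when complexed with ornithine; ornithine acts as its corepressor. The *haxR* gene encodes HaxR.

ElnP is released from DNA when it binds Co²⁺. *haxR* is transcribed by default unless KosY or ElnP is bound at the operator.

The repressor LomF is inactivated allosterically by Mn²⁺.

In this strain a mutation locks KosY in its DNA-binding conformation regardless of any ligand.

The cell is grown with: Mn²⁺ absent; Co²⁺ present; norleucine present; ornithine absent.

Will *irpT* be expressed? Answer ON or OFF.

Ornithine is absent, so PexH is inactive.
KosY is constitutively active in this strain.
Co²⁺ is present, so ElnP is inactive.
With repressor KosY bound, *haxR* is not transcribed.
So HaxR is not produced.
Mn²⁺ is absent, so LomF is active.
With repressor LomF bound, *holJ* is not transcribed.
So HolJ is not produced.
Required activator HolJ is absent, so *irpT* is not transcribed.

OFF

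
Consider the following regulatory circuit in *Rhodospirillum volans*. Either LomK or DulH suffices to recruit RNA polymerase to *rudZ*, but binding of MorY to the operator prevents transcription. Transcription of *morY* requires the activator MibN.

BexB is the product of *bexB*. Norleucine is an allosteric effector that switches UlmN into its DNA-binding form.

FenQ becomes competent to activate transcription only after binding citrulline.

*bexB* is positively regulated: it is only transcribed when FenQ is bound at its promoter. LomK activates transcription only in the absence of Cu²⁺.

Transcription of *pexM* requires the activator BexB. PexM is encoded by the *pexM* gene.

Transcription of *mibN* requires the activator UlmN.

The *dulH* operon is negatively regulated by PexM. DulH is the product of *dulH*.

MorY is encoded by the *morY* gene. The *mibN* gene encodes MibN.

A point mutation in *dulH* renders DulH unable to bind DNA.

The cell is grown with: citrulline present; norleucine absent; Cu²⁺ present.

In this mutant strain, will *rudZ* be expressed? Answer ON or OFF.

Norleucine is absent, so UlmN is inactive.
Required activator UlmN is absent, so *mibN* is not transcribed.
So MibN is not produced.
Required activator MibN is absent, so *morY* is not transcribed.
So MorY is not produced.
Cu²⁺ is present, so LomK is inactive.
DulH is non-functional in this strain, so it has no effect.
No activator is available at the *rudZ* promoter, so *rudZ* is not transcribed.

OFF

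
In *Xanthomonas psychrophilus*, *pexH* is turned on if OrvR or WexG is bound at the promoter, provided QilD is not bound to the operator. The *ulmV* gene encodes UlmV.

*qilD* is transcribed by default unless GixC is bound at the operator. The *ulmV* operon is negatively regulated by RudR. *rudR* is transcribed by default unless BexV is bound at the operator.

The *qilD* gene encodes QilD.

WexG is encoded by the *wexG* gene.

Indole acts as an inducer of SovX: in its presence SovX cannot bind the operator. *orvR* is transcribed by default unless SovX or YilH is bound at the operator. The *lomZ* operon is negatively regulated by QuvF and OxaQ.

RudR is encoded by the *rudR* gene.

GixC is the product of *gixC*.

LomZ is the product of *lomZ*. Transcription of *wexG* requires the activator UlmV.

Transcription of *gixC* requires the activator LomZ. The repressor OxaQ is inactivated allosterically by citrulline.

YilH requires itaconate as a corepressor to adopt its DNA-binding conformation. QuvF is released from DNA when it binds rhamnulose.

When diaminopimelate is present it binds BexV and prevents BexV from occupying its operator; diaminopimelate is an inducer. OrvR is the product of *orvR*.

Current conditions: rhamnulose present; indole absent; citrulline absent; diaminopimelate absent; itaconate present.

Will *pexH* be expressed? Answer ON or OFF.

OFF

Rhamnulose is present, so QuvF is inactive.
Citrulline is absent, so OxaQ is active.
With repressor OxaQ bound, *lomZ* is not transcribed.
So LomZ is not produced.
Required activator LomZ is absent, so *gixC* is not transcribed.
So GixC is not produced.
With no repressor bound, *qilD* is transcribed.
So QilD is produced and active.
Indole is absent, so SovX is active.
Itaconate is present, so YilH is active.
With repressor SovX bound, *orvR* is not transcribed.
So OrvR is not produced.
Diaminopimelate is absent, so BexV is active.
With repressor BexV bound, *rudR* is not transcribed.
So RudR is not produced.
With no repressor bound, *ulmV* is transcribed.
So UlmV is produced and active.
No repressor is bound and UlmV is active, so *wexG* is transcribed.
So WexG is produced and active.
With repressor QilD bound, *pexH* is not transcribed.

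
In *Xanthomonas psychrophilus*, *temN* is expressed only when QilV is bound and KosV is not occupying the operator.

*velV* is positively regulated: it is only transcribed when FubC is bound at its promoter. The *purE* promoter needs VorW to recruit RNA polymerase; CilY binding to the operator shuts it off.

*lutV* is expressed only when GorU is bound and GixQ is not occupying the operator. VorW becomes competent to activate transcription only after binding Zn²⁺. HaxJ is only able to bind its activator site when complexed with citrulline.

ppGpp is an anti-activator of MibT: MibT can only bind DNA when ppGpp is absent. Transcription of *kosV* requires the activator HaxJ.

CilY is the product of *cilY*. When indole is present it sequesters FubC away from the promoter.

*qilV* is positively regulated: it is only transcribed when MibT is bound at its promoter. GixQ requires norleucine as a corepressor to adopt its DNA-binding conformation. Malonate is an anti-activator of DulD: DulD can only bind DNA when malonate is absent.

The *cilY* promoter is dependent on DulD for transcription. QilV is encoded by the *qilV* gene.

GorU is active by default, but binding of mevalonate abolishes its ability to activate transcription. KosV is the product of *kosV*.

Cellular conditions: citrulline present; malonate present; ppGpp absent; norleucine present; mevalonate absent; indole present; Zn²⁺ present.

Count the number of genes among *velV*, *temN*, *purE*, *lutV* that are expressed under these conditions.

Indole is present, so FubC is inactive.
Required activator FubC is absent, so *velV* is not transcribed.
→ *velV* is OFF.
Citrulline is present, so HaxJ is active.
No repressor is bound and HaxJ is active, so *kosV* is transcribed.
So KosV is produced and active.
ppGpp is absent, so MibT is active.
No repressor is bound and MibT is active, so *qilV* is transcribed.
So QilV is produced and active.
With repressor KosV bound, *temN* is not transcribed.
→ *temN* is OFF.
Zn²⁺ is present, so VorW is active.
Malonate is present, so DulD is inactive.
Required activator DulD is absent, so *cilY* is not transcribed.
So CilY is not produced.
No repressor is bound and VorW is active, so *purE* is transcribed.
→ *purE* is ON.
Norleucine is present, so GixQ is active.
Mevalonate is absent, so GorU is active.
With repressor GixQ bound, *lutV* is not transcribed.
→ *lutV* is OFF.
1 of the 4 genes is transcribed.

1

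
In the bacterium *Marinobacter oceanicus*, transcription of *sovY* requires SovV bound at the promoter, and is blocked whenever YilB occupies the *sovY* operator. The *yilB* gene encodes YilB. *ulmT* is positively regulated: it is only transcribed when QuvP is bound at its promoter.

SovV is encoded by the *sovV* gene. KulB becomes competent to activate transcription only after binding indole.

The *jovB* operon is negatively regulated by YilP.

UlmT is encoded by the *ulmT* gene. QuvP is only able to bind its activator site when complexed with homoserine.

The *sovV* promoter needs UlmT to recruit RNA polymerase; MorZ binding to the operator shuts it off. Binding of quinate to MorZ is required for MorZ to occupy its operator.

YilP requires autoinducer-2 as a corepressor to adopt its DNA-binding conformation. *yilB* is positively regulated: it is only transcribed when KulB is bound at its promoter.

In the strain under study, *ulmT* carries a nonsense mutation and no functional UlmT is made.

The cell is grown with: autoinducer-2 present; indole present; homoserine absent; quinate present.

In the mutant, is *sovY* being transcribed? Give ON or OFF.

UlmT is non-functional in this strain, so it has no effect.
Quinate is present, so MorZ is active.
With repressor MorZ bound, *sovV* is not transcribed.
So SovV is not produced.
Indole is present, so KulB is active.
No repressor is bound and KulB is active, so *yilB* is transcribed.
So YilB is produced and active.
With repressor YilB bound, *sovY* is not transcribed.

OFF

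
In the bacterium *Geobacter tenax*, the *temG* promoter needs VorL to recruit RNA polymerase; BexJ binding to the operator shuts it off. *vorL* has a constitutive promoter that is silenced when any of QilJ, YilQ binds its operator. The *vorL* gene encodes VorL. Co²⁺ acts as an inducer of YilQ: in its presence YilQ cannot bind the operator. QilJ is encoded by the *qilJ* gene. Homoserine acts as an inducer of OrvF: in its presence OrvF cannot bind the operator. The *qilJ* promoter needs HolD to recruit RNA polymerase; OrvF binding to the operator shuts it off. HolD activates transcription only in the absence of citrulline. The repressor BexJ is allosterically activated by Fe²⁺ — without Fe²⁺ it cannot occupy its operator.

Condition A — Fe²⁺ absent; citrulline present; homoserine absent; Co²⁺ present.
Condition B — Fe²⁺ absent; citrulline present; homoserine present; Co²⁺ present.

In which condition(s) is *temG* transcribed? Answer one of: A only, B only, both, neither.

both

Condition A:
Fe²⁺ is absent, so BexJ is inactive.
Citrulline is present, so HolD is inactive.
Homoserine is absent, so OrvF is active.
With repressor OrvF bound, *qilJ* is not transcribed.
So QilJ is not produced.
Co²⁺ is present, so YilQ is inactive.
With no repressor bound, *vorL* is transcribed.
So VorL is produced and active.
No repressor is bound and VorL is active, so *temG* is transcribed.
→ *temG* is ON in A.
Condition B:
Fe²⁺ is absent, so BexJ is inactive.
Citrulline is present, so HolD is inactive.
Homoserine is present, so OrvF is inactive.
Required activator HolD is absent, so *qilJ* is not transcribed.
So QilJ is not produced.
Co²⁺ is present, so YilQ is inactive.
With no repressor bound, *vorL* is transcribed.
So VorL is produced and active.
No repressor is bound and VorL is active, so *temG* is transcribed.
→ *temG* is ON in B.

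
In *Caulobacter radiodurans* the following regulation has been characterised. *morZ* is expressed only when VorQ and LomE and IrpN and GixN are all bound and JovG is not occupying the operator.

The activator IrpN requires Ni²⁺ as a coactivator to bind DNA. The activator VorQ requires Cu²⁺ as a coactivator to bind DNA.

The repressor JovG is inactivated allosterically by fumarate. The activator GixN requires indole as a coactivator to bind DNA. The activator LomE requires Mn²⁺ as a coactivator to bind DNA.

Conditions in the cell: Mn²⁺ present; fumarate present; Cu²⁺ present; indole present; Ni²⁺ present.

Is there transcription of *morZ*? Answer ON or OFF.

ON

Cu²⁺ is present, so VorQ is active.
Mn²⁺ is present, so LomE is active.
Ni²⁺ is present, so IrpN is active.
Indole is present, so GixN is active.
Fumarate is present, so JovG is inactive.
No repressor is bound and VorQ and LomE and IrpN and GixN are active, so *morZ* is transcribed.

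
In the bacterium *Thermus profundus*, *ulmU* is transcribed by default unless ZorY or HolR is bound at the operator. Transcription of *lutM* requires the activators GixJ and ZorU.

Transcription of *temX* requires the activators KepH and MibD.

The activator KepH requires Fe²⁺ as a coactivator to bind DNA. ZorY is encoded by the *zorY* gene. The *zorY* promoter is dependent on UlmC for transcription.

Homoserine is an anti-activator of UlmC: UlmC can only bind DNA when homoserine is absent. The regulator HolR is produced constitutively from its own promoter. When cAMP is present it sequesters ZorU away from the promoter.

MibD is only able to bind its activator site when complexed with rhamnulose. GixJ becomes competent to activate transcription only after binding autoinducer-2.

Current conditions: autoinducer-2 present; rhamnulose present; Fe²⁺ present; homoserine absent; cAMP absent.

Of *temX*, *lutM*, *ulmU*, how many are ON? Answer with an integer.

2

Fe²⁺ is present, so KepH is active.
Rhamnulose is present, so MibD is active.
No repressor is bound and KepH and MibD are active, so *temX* is transcribed.
→ *temX* is ON.
Autoinducer-2 is present, so GixJ is active.
cAMP is absent, so ZorU is active.
No repressor is bound and GixJ and ZorU are active, so *lutM* is transcribed.
→ *lutM* is ON.
Homoserine is absent, so UlmC is active.
No repressor is bound and UlmC is active, so *zorY* is transcribed.
So ZorY is produced and active.
HolR is produced constitutively and is active.
With repressor ZorY bound, *ulmU* is not transcribed.
→ *ulmU* is OFF.
2 of the 3 genes are transcribed.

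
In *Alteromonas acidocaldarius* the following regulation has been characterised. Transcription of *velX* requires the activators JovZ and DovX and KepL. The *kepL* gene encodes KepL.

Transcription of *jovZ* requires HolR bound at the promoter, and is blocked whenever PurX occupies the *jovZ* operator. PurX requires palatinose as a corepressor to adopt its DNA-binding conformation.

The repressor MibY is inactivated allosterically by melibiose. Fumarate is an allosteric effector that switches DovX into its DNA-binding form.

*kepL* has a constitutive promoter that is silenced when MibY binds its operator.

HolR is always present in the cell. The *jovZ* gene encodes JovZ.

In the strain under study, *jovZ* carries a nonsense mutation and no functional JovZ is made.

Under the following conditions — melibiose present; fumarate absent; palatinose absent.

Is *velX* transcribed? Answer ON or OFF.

OFF

JovZ is non-functional in this strain, so it has no effect.
Fumarate is absent, so DovX is inactive.
Melibiose is present, so MibY is inactive.
With no repressor bound, *kepL* is transcribed.
So KepL is produced and active.
Required activator JovZ is absent, so *velX* is not transcribed.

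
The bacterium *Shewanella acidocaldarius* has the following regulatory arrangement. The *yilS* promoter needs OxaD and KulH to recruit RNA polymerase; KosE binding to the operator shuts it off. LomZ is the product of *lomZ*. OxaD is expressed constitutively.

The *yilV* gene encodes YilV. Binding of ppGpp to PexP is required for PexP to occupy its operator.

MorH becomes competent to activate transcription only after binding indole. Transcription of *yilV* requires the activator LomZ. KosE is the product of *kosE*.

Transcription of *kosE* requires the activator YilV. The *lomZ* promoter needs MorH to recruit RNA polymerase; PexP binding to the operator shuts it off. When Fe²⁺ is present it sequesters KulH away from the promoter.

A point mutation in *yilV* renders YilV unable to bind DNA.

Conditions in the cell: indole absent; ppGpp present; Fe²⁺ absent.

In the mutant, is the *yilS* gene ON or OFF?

ON

YilV is non-functional in this strain, so it has no effect.
Required activator YilV is absent, so *kosE* is not transcribed.
So KosE is not produced.
OxaD is produced constitutively and is active.
Fe²⁺ is absent, so KulH is active.
No repressor is bound and OxaD and KulH are active, so *yilS* is transcribed.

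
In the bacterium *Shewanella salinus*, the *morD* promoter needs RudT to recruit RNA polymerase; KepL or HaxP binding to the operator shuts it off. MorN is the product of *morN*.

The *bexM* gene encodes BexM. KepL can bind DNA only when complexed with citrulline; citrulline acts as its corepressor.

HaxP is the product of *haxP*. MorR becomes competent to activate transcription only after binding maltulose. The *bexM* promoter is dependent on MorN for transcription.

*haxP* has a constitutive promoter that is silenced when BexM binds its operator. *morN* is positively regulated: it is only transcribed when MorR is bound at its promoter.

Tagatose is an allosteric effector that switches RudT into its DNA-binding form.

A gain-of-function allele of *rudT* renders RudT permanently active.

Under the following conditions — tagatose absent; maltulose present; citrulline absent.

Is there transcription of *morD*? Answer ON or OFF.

RudT is constitutively active in this strain.
Citrulline is absent, so KepL is inactive.
Maltulose is present, so MorR is active.
No repressor is bound and MorR is active, so *morN* is transcribed.
So MorN is produced and active.
No repressor is bound and MorN is active, so *bexM* is transcribed.
So BexM is produced and active.
With repressor BexM bound, *haxP* is not transcribed.
So HaxP is not produced.
No repressor is bound and RudT is active, so *morD* is transcribed.

ON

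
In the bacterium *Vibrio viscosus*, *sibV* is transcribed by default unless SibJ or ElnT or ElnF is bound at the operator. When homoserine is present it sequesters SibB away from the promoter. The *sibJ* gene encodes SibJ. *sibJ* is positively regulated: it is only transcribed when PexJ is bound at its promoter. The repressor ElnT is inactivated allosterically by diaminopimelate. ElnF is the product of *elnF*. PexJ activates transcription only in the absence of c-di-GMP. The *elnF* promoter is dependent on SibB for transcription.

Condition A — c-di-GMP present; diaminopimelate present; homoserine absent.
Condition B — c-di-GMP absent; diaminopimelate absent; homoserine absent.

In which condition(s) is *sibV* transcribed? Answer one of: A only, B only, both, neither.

neither

Condition A:
c-di-GMP is present, so PexJ is inactive.
Required activator PexJ is absent, so *sibJ* is not transcribed.
So SibJ is not produced.
Diaminopimelate is present, so ElnT is inactive.
Homoserine is absent, so SibB is active.
No repressor is bound and SibB is active, so *elnF* is transcribed.
So ElnF is produced and active.
With repressor ElnF bound, *sibV* is not transcribed.
→ *sibV* is OFF in A.
Condition B:
c-di-GMP is absent, so PexJ is active.
No repressor is bound and PexJ is active, so *sibJ* is transcribed.
So SibJ is produced and active.
Diaminopimelate is absent, so ElnT is active.
Homoserine is absent, so SibB is active.
No repressor is bound and SibB is active, so *elnF* is transcribed.
So ElnF is produced and active.
With repressor SibJ bound, *sibV* is not transcribed.
→ *sibV* is OFF in B.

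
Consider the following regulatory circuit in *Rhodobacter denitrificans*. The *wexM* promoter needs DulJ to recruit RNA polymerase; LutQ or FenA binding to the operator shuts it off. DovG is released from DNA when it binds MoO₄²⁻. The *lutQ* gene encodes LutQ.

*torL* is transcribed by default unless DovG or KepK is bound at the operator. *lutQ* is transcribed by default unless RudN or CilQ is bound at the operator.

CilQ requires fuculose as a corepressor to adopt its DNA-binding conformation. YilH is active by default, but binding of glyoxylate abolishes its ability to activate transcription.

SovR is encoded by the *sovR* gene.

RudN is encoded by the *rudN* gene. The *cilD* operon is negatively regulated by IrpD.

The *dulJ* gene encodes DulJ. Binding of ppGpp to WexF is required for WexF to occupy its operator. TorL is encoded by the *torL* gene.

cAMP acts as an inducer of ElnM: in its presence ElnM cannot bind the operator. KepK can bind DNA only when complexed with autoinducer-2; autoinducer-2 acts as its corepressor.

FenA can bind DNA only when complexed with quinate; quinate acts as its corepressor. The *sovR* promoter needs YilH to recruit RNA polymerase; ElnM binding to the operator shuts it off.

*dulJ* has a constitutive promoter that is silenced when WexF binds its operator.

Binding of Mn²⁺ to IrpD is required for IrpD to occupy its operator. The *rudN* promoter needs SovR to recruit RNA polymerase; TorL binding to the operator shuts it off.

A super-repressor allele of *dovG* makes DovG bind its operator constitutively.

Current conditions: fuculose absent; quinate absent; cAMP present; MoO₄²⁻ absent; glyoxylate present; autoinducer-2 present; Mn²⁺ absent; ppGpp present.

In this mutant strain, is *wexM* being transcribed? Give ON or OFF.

Glyoxylate is present, so YilH is inactive.
cAMP is present, so ElnM is inactive.
Required activator YilH is absent, so *sovR* is not transcribed.
So SovR is not produced.
DovG is constitutively active in this strain.
Autoinducer-2 is present, so KepK is active.
With repressor DovG bound, *torL* is not transcribed.
So TorL is not produced.
Required activator SovR is absent, so *rudN* is not transcribed.
So RudN is not produced.
Fuculose is absent, so CilQ is inactive.
With no repressor bound, *lutQ* is transcribed.
So LutQ is produced and active.
Quinate is absent, so FenA is inactive.
ppGpp is present, so WexF is active.
With repressor WexF bound, *dulJ* is not transcribed.
So DulJ is not produced.
With repressor LutQ bound, *wexM* is not transcribed.

OFF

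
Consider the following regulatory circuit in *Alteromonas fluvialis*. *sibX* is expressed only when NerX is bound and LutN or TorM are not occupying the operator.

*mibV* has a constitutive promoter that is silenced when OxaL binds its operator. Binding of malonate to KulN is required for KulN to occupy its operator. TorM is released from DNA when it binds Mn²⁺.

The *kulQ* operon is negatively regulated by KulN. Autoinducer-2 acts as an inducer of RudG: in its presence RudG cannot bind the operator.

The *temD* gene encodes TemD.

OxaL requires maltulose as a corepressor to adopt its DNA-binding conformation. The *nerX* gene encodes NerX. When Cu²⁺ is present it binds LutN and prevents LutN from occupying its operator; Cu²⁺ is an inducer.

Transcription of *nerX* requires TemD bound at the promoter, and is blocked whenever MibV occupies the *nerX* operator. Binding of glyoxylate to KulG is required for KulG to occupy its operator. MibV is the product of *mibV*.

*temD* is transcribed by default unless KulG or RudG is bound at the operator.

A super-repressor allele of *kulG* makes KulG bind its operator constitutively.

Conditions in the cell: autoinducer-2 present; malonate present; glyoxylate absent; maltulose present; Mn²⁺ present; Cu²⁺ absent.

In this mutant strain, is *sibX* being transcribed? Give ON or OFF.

OFF

Cu²⁺ is absent, so LutN is active.
Maltulose is present, so OxaL is active.
With repressor OxaL bound, *mibV* is not transcribed.
So MibV is not produced.
KulG is constitutively active in this strain.
Autoinducer-2 is present, so RudG is inactive.
With repressor KulG bound, *temD* is not transcribed.
So TemD is not produced.
Required activator TemD is absent, so *nerX* is not transcribed.
So NerX is not produced.
Mn²⁺ is present, so TorM is inactive.
With repressor LutN bound, *sibX* is not transcribed.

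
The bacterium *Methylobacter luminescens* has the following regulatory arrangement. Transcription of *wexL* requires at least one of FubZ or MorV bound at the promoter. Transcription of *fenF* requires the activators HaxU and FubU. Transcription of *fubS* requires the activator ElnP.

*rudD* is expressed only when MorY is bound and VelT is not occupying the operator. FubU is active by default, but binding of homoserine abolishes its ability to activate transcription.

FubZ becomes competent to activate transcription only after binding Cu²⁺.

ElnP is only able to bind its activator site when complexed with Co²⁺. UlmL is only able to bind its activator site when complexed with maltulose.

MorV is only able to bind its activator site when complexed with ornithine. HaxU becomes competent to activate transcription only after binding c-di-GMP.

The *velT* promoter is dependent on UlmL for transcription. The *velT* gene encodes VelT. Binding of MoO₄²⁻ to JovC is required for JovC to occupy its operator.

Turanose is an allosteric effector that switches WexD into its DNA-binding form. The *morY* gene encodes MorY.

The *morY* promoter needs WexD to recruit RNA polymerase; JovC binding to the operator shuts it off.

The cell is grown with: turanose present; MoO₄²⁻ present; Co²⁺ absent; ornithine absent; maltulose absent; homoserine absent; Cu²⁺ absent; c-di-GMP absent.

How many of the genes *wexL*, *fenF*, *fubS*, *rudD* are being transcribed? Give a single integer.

0

Cu²⁺ is absent, so FubZ is inactive.
Ornithine is absent, so MorV is inactive.
No activator is available at the *wexL* promoter, so *wexL* is not transcribed.
→ *wexL* is OFF.
c-di-GMP is absent, so HaxU is inactive.
Homoserine is absent, so FubU is active.
Required activator HaxU is absent, so *fenF* is not transcribed.
→ *fenF* is OFF.
Co²⁺ is absent, so ElnP is inactive.
Required activator ElnP is absent, so *fubS* is not transcribed.
→ *fubS* is OFF.
MoO₄²⁻ is present, so JovC is active.
Turanose is present, so WexD is active.
With repressor JovC bound, *morY* is not transcribed.
So MorY is not produced.
Maltulose is absent, so UlmL is inactive.
Required activator UlmL is absent, so *velT* is not transcribed.
So VelT is not produced.
Required activator MorY is absent, so *rudD* is not transcribed.
→ *rudD* is OFF.
0 of the 4 genes are transcribed.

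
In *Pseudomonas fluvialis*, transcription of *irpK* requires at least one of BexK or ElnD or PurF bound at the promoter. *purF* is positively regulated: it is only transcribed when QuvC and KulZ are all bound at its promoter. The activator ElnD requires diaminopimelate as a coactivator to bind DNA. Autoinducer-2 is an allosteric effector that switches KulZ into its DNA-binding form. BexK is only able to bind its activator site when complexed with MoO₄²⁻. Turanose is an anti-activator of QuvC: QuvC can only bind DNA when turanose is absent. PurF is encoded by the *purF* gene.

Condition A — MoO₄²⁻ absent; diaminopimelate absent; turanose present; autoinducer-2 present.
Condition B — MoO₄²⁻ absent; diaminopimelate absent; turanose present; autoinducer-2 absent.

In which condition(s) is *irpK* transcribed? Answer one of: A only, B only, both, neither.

Condition A:
MoO₄²⁻ is absent, so BexK is inactive.
Diaminopimelate is absent, so ElnD is inactive.
Turanose is present, so QuvC is inactive.
Autoinducer-2 is present, so KulZ is active.
Required activator QuvC is absent, so *purF* is not transcribed.
So PurF is not produced.
No activator is available at the *irpK* promoter, so *irpK* is not transcribed.
→ *irpK* is OFF in A.
Condition B:
MoO₄²⁻ is absent, so BexK is inactive.
Diaminopimelate is absent, so ElnD is inactive.
Turanose is present, so QuvC is inactive.
Autoinducer-2 is absent, so KulZ is inactive.
Required activator QuvC is absent, so *purF* is not transcribed.
So PurF is not produced.
No activator is available at the *irpK* promoter, so *irpK* is not transcribed.
→ *irpK* is OFF in B.

neither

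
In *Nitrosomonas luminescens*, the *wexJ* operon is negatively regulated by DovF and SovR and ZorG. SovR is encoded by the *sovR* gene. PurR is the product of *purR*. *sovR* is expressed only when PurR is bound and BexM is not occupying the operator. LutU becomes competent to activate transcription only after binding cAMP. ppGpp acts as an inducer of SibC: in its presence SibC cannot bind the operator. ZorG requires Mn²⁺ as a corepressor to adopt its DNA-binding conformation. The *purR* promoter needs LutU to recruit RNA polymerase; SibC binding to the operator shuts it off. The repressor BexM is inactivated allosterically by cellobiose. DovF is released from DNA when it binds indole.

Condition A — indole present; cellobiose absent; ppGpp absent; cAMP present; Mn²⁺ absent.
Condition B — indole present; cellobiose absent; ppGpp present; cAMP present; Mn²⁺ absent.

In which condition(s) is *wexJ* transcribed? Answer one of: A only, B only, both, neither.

both

Condition A:
Indole is present, so DovF is inactive.
Cellobiose is absent, so BexM is active.
ppGpp is absent, so SibC is active.
cAMP is present, so LutU is active.
With repressor SibC bound, *purR* is not transcribed.
So PurR is not produced.
With repressor BexM bound, *sovR* is not transcribed.
So SovR is not produced.
Mn²⁺ is absent, so ZorG is inactive.
With no repressor bound, *wexJ* is transcribed.
→ *wexJ* is ON in A.
Condition B:
Indole is present, so DovF is inactive.
Cellobiose is absent, so BexM is active.
ppGpp is present, so SibC is inactive.
cAMP is present, so LutU is active.
No repressor is bound and LutU is active, so *purR* is transcribed.
So PurR is produced and active.
With repressor BexM bound, *sovR* is not transcribed.
So SovR is not produced.
Mn²⁺ is absent, so ZorG is inactive.
With no repressor bound, *wexJ* is transcribed.
→ *wexJ* is ON in B.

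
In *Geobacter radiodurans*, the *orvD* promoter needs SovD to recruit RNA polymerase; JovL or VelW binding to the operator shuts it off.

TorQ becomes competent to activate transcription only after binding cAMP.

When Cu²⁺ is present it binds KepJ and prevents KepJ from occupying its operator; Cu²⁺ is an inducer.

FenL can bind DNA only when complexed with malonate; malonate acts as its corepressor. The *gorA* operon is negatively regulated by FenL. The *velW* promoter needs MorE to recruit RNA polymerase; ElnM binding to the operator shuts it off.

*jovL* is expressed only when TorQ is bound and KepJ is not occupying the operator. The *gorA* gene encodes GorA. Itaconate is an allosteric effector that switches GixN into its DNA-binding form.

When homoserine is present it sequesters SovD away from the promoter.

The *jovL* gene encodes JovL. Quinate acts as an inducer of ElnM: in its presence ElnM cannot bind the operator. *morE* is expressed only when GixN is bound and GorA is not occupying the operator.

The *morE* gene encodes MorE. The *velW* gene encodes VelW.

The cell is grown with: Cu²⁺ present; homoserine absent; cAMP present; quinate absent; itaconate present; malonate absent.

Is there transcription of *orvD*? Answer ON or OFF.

Cu²⁺ is present, so KepJ is inactive.
cAMP is present, so TorQ is active.
No repressor is bound and TorQ is active, so *jovL* is transcribed.
So JovL is produced and active.
Homoserine is absent, so SovD is active.
Quinate is absent, so ElnM is active.
Malonate is absent, so FenL is inactive.
With no repressor bound, *gorA* is transcribed.
So GorA is produced and active.
Itaconate is present, so GixN is active.
With repressor GorA bound, *morE* is not transcribed.
So MorE is not produced.
With repressor ElnM bound, *velW* is not transcribed.
So VelW is not produced.
With repressor JovL bound, *orvD* is not transcribed.

OFF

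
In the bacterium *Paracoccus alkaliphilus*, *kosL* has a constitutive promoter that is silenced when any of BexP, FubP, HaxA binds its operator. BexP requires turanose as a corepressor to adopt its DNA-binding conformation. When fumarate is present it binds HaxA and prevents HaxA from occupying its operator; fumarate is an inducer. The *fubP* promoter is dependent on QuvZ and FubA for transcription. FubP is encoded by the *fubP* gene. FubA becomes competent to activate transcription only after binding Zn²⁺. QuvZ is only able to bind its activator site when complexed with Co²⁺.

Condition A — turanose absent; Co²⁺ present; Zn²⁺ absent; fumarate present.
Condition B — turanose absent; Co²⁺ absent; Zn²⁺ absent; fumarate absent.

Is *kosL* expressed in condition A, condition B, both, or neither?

Condition A:
Turanose is absent, so BexP is inactive.
Co²⁺ is present, so QuvZ is active.
Zn²⁺ is absent, so FubA is inactive.
Required activator FubA is absent, so *fubP* is not transcribed.
So FubP is not produced.
Fumarate is present, so HaxA is inactive.
With no repressor bound, *kosL* is transcribed.
→ *kosL* is ON in A.
Condition B:
Turanose is absent, so BexP is inactive.
Co²⁺ is absent, so QuvZ is inactive.
Zn²⁺ is absent, so FubA is inactive.
Required activator QuvZ is absent, so *fubP* is not transcribed.
So FubP is not produced.
Fumarate is absent, so HaxA is active.
With repressor HaxA bound, *kosL* is not transcribed.
→ *kosL* is OFF in B.

A only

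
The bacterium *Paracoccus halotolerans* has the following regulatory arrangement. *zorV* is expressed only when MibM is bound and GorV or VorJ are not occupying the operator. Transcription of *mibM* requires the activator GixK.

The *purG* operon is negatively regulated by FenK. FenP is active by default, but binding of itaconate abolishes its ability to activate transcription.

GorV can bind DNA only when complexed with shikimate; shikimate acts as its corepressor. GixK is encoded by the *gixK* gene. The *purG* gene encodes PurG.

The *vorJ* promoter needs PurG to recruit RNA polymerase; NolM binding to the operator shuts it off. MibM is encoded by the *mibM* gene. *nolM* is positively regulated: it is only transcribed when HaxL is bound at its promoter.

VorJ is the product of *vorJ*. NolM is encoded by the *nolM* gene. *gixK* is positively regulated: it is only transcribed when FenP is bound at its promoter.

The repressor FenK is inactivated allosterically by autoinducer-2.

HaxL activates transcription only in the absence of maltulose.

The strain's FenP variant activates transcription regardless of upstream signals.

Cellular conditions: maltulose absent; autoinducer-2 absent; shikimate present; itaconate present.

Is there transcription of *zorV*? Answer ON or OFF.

Shikimate is present, so GorV is active.
Autoinducer-2 is absent, so FenK is active.
With repressor FenK bound, *purG* is not transcribed.
So PurG is not produced.
Maltulose is absent, so HaxL is active.
No repressor is bound and HaxL is active, so *nolM* is transcribed.
So NolM is produced and active.
With repressor NolM bound, *vorJ* is not transcribed.
So VorJ is not produced.
FenP is constitutively active in this strain.
No repressor is bound and FenP is active, so *gixK* is transcribed.
So GixK is produced and active.
No repressor is bound and GixK is active, so *mibM* is transcribed.
So MibM is produced and active.
With repressor GorV bound, *zorV* is not transcribed.

OFF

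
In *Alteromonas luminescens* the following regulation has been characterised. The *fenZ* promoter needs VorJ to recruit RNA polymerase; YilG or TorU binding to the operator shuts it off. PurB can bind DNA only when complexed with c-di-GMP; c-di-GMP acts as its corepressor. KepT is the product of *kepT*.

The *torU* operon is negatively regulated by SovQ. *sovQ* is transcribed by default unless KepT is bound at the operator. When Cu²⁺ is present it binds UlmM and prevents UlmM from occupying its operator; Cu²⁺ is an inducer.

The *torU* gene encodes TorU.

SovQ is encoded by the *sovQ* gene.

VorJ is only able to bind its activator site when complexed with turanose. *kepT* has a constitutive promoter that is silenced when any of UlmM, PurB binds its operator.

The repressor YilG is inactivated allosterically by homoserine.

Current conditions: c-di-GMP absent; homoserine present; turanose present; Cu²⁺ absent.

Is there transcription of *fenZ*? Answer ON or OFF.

ON

Homoserine is present, so YilG is inactive.
Turanose is present, so VorJ is active.
Cu²⁺ is absent, so UlmM is active.
c-di-GMP is absent, so PurB is inactive.
With repressor UlmM bound, *kepT* is not transcribed.
So KepT is not produced.
With no repressor bound, *sovQ* is transcribed.
So SovQ is produced and active.
With repressor SovQ bound, *torU* is not transcribed.
So TorU is not produced.
No repressor is bound and VorJ is active, so *fenZ* is transcribed.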